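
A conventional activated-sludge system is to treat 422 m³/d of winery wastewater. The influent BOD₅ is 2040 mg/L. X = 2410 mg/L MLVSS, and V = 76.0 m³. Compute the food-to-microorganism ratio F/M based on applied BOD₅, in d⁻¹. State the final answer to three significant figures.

F/M ≈ 4.70 d⁻¹

Food-to-microorganism ratio F/M = Q S₀ / (V X) = 422 × 2040 / (76.00 × 2410) = 4.700 d⁻¹.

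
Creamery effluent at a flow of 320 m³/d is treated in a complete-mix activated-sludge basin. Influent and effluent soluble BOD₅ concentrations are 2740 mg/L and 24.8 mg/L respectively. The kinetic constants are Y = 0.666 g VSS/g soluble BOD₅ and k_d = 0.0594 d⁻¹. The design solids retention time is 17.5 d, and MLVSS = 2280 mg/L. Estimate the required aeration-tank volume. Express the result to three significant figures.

V ≈ 2180 m³

From the SRT design equation V = Y Q (S₀−S) θ_c / [X (1 + k_d θ_c)] = 0.666 × 320 × (2740 − 24.8) × 17.5 / [2280 × (1 + 0.0594 × 17.5)] = 1.01×10^7 / 4650 = 2178 m³.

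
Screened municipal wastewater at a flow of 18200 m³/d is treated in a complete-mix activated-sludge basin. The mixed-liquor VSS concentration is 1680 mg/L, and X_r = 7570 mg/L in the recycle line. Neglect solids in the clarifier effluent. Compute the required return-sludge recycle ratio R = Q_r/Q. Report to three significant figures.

R ≈ 0.285

R = Q_r/Q = X/(X_r − X) = 1680 / (7570 − 1680) = 0.2852.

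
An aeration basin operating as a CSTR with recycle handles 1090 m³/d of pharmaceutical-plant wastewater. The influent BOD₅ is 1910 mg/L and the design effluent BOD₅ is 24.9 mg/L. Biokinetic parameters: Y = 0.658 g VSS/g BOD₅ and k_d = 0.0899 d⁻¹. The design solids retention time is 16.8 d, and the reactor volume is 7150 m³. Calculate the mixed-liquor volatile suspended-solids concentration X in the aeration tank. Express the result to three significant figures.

X ≈ 1270 mg/L

X = Y·Q·ΔS·θ_c / [V·(1 + k_d θ_c)] = 0.658 × 1090 × (1910 − 24.9) × 16.8 / [7150 × (1 + 0.0899 × 16.8)] = 1265 mg/L.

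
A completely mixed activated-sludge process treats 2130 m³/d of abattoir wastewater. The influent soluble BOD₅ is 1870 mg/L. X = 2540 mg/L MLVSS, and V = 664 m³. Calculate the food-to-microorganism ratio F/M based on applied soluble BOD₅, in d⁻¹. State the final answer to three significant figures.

Food-to-microorganism ratio F/M = Q S₀ / (V X) = 2130 × 1870 / (664.0 × 2540) = 2.362 d⁻¹.

F/M ≈ 2.36 d⁻¹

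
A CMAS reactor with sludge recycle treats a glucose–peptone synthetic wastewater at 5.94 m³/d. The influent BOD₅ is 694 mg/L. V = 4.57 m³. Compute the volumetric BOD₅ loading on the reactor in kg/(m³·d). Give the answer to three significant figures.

Applied BOD₅ load per unit volume = Q·S₀/V = (5.94 × 694/1000)/4.570 = 0.9020 kg BOD₅·m⁻³·d⁻¹.

L_v ≈ 0.902 kg BOD₅/(m³·d)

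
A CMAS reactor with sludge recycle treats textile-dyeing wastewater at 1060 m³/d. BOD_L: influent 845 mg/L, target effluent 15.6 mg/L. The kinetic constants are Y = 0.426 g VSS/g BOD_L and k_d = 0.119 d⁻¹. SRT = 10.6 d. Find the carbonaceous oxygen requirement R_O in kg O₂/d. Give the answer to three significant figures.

R_O ≈ 644 kg O₂/d

The observed yield is Y_obs = Y/(1 + k_d·θ_c) = 0.426 / (1 + 0.119 × 10.6) = 0.426 / 2.261 = 0.1884 g VSS per g BOD_L removed.
Substrate removed = Q·(S₀ − S) = 1060 m³/d × (845 − 15.6) g/m³ = 8.79×10^5 g/d = 879.2 kg/d.
Biomass synthesised: P_X = Y_obs × 879.2 = 165.6 kg VSS/d.
R_O = Q·(S₀ − S) − 1.42·P_X = 879.2 − 1.42 × 165.6 = 644.0 kg O₂/d.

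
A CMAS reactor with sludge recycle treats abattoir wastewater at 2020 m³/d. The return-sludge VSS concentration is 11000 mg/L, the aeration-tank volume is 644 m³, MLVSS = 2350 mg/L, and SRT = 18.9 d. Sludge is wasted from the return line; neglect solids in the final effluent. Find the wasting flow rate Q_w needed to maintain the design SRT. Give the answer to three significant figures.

Q_w ≈ 7.28 m³/d

Q_w = (V·X)/(θ_c X_r) = 644.0 × 2350 / (18.9 × 11000) = 7.279 m³/d.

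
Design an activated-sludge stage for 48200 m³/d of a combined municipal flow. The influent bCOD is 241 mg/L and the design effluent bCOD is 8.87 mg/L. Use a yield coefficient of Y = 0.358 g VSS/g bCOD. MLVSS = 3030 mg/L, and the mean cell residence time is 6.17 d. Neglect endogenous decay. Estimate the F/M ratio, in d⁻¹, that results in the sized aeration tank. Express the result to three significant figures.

F/M ≈ 0.470 d⁻¹

V·X = Y·Q·ΔS·θ_c gives V = 0.358 × 48200 × (241 − 8.87) × 6.17 / 3030 = 8157 m³.
Food-to-microorganism ratio F/M = Q S₀ / (V X) = 48200 × 241 / (8157 × 3030) = 0.4700 d⁻¹.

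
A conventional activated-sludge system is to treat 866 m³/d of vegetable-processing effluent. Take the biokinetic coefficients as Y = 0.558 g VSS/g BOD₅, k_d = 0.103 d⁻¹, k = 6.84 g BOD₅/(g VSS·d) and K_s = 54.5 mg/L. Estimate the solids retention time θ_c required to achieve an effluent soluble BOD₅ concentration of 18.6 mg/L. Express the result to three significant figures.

From 1/θ_c = Y·k·S/(K_s + S) − k_d: Y·k·S/(K_s+S) = 0.558 × 6.84 × 18.6 / (54.5 + 18.6) = 0.9711 d⁻¹.
Then 1/θ_c = μ − k_d = 0.9711 − 0.103 = 0.8681 d⁻¹, giving θ_c = 1.152 d.

θ_c ≈ 1.15 d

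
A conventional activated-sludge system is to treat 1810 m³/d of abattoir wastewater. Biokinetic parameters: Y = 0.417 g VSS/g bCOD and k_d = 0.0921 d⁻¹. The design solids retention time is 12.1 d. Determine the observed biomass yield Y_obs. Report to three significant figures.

Correct the yield for decay: Y_obs = Y/(1 + k_d θ_c) = 0.417 / (1 + 0.0921 × 12.1) = 0.417 / 2.114 = 0.1972.

Y_obs ≈ 0.197 g VSS/g bCOD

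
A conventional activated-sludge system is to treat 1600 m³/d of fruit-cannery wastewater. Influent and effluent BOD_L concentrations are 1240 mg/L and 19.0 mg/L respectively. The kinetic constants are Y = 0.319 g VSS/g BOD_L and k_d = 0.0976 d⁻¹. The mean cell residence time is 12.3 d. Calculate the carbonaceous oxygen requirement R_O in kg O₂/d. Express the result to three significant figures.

Observed yield with endogenous decay: Y_obs = Y / (1 + k_d·θ_c) = 0.319 / (1 + 0.0976 × 12.3) = 0.319 / 2.200 = 0.1450 g VSS/g BOD_L.
Substrate removed = Q·(S₀ − S) = 1600 m³/d × (1240 − 19.0) g/m³ = 1.95×10^6 g/d = 1954 kg/d.
Net sludge production P_X = 0.1450 × 1954 = 283.2 kg VSS/d.
Carbonaceous O₂ demand = substrate oxidised − cell-mass equivalent = 1954 − 1.42 × 283.2 = 1551 kg O₂/d.

R_O ≈ 1550 kg O₂/d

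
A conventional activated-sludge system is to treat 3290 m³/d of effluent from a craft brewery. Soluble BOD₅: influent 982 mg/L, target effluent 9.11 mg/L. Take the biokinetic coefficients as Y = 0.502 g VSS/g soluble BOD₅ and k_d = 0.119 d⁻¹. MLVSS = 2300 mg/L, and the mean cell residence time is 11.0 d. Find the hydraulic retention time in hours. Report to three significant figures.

Rearranging the biomass balance for a CMAS with decay, V = Y·Q·ΔS·θ_c / [X·(1+k_d θ_c)] = 0.502 × 3290 × (982 − 9.11) × 11.0 / [2300 × (1 + 0.119 × 11.0)] = 1.77×10^7 / 5311 = 3328 m³.
τ = V/Q = 3328/3290 = 1.012 d, or 24.28 h.

τ ≈ 24.3 h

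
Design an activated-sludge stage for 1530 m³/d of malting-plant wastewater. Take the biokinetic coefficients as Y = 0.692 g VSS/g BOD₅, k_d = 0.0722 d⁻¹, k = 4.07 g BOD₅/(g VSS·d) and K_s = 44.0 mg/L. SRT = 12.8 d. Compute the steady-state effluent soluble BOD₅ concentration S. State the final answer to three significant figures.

S ≈ 2.48 mg/L

From the Monod/SRT balance for a CMAS, S = K_s·(1+k_d θ_c)/[θ_c·(Y k − k_d) − 1] = 44.0 × (1 + 0.0722 × 12.8) / [12.8 × (0.692 × 4.07 − 0.0722) − 1] = 84.66 / 34.13 = 2.481 mg/L.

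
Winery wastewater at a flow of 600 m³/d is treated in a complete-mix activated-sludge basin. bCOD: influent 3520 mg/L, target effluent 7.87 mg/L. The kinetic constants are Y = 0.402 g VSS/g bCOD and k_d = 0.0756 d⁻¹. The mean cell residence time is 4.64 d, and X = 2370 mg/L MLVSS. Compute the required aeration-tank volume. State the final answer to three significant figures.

V ≈ 1230 m³

From the SRT design equation V = Y Q (S₀−S) θ_c / [X (1 + k_d θ_c)] = 0.402 × 600 × (3520 − 7.87) × 4.64 / [2370 × (1 + 0.0756 × 4.64)] = 3.93×10^6 / 3201 = 1228 m³.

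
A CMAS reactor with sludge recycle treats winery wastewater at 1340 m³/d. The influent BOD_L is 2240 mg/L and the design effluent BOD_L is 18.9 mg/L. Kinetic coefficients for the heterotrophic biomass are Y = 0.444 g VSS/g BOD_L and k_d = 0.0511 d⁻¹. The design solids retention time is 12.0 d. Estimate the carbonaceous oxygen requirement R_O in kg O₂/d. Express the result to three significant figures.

The observed yield is Y_obs = Y/(1 + k_d·θ_c) = 0.444 / (1 + 0.0511 × 12.0) = 0.444 / 1.613 = 0.2752 g VSS per g BOD_L removed.
Mass of BOD_L removed per day: Q(S₀ − S) = 1340 × 2221 g/m³ = 2976 kg/d.
Biomass synthesised: P_X = Y_obs × 2976 = 819.2 kg VSS/d.
R_O = Q·ΔS − 1.42 P_X = 2976 − 1163 = 1813 kg O₂/d.

R_O ≈ 1810 kg O₂/d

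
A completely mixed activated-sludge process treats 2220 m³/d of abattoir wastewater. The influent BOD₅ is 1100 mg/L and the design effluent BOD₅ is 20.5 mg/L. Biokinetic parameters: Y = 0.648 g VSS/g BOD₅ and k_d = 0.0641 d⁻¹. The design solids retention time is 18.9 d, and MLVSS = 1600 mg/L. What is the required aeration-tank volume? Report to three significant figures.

V ≈ 8290 m³

Steady-state biomass mass balance: V·X·(1 + k_d·θ_c) = Y·Q·(S₀ − S)·θ_c, so V = 0.648 × 2220 × (1100 − 20.5) × 18.9 / [1600 × (1 + 0.0641 × 18.9)] = 2.94×10^7 / 3538 = 8295 m³.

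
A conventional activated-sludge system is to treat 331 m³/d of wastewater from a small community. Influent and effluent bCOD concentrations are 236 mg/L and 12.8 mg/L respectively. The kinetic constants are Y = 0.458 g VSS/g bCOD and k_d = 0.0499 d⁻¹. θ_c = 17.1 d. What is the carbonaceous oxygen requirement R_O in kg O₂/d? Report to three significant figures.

R_O ≈ 48.0 kg O₂/d

Correct the yield for decay: Y_obs = Y/(1 + k_d θ_c) = 0.458 / (1 + 0.0499 × 17.1) = 0.458 / 1.853 = 0.2471.
Mass of bCOD removed per day: Q(S₀ − S) = 331 × 223.2 g/m³ = 73.88 kg/d.
P_X = Y_obs·Q·(S₀ − S) = 0.2471 × 73.88 = 18.26 kg VSS/d.
Carbonaceous O₂ demand = substrate oxidised − cell-mass equivalent = 73.88 − 1.42 × 18.26 = 47.95 kg O₂/d.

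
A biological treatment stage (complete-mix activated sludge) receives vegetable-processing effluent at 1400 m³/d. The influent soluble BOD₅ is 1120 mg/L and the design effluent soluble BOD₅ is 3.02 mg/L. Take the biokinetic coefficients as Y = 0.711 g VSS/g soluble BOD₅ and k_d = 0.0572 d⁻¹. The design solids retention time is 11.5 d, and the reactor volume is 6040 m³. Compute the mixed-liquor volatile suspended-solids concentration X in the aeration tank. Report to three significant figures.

X = Y·Q·ΔS·θ_c / [V·(1 + k_d θ_c)] = 0.711 × 1400 × (1120 − 3.02) × 11.5 / [6040 × (1 + 0.0572 × 11.5)] = 1277 mg/L.

X ≈ 1280 mg/L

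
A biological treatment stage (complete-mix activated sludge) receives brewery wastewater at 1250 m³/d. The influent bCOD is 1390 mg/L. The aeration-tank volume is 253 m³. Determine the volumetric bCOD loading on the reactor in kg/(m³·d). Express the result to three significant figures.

L_v = Q S₀ / V = 1250 × 1390 × 10⁻³ / 253.0 = 6.868 kg/(m³·d).

L_v ≈ 6.87 kg bCOD/(m³·d)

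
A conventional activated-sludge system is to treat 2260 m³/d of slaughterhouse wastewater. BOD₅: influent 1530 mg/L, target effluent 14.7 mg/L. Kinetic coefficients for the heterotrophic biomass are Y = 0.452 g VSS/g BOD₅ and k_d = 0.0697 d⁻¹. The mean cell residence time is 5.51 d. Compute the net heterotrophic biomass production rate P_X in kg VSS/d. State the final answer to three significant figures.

Y_obs = Y / (1 + k_d θ_c) = 0.452 / (1 + 0.0697 × 5.51) = 0.452 / 1.384 = 0.3266.
Q·(S₀ − S) = 2260 × (1530 − 14.7) × 10⁻³ = 3425 kg/d removed.
Net biomass production P_X = Y_obs × Q·(S₀ − S) = 0.3266 × 3425 = 1118 kg VSS/d.

P_X ≈ 1120 kg VSS/d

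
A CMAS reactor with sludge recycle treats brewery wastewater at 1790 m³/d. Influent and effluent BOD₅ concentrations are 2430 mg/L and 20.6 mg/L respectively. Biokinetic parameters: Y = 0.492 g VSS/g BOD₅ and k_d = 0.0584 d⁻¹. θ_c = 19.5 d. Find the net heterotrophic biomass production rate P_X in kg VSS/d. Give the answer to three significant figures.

Y_obs = Y / (1 + k_d θ_c) = 0.492 / (1 + 0.0584 × 19.5) = 0.492 / 2.139 = 0.2300.
ΔS = 2430 − 20.6 = 2409 mg/L, so the substrate removal rate is 1790 × 2409/1000 = 4313 kg BOD₅/d.
Biomass produced: P_X = Y_obs·Q·ΔS = 0.2300 × 4313 ≈ 992.1 kg VSS/d.

P_X ≈ 992 kg VSS/d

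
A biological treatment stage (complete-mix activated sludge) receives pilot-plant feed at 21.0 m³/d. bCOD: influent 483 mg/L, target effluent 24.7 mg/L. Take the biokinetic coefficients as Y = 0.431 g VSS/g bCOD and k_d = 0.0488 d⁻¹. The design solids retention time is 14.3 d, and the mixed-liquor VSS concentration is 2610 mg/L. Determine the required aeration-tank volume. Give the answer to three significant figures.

V ≈ 13.4 m³

Rearranging the biomass balance for a CMAS with decay, V = Y·Q·ΔS·θ_c / [X·(1+k_d θ_c)] = 0.431 × 21.0 × (483 − 24.7) × 14.3 / [2610 × (1 + 0.0488 × 14.3)] = 5.93×10^4 / 4431 = 13.39 m³.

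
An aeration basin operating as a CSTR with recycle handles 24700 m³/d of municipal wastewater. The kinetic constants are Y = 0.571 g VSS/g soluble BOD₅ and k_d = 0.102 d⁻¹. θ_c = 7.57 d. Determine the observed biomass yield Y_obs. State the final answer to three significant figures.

Y_obs = Y / (1 + k_d θ_c) = 0.571 / (1 + 0.102 × 7.57) = 0.571 / 1.772 = 0.3222.

Y_obs ≈ 0.322 g VSS/g soluble BOD₅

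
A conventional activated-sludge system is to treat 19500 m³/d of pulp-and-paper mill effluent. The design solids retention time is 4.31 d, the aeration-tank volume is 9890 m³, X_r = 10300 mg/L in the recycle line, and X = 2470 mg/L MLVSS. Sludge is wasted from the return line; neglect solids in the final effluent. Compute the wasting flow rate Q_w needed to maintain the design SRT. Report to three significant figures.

Q_w ≈ 550 m³/d

Wasting from the return line (neglecting effluent solids): Q_w = V·X / (θ_c·X_r) = 9890 × 2470 / (4.31 × 10300) = 550.3 m³/d.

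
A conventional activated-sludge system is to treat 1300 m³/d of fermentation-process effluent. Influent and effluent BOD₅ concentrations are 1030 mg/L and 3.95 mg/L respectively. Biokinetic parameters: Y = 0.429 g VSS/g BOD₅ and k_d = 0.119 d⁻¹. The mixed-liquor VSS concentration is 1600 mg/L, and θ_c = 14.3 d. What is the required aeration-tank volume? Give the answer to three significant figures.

V ≈ 1890 m³

Rearranging the biomass balance for a CMAS with decay, V = Y·Q·ΔS·θ_c / [X·(1+k_d θ_c)] = 0.429 × 1300 × (1030 − 3.95) × 14.3 / [1600 × (1 + 0.119 × 14.3)] = 8.18×10^6 / 4323 = 1893 m³.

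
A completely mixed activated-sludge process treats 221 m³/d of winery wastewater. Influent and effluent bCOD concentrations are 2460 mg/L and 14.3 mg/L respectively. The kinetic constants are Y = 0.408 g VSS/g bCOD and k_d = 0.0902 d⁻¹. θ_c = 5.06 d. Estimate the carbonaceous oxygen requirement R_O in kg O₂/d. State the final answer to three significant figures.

Observed yield with endogenous decay: Y_obs = Y / (1 + k_d·θ_c) = 0.408 / (1 + 0.0902 × 5.06) = 0.408 / 1.456 = 0.2801 g VSS/g bCOD.
Mass of bCOD removed per day: Q(S₀ − S) = 221 × 2446 g/m³ = 540.5 kg/d.
Biomass synthesised: P_X = Y_obs × 540.5 = 151.4 kg VSS/d.
Carbonaceous O₂ demand = substrate oxidised − cell-mass equivalent = 540.5 − 1.42 × 151.4 = 325.5 kg O₂/d.

R_O ≈ 325 kg O₂/d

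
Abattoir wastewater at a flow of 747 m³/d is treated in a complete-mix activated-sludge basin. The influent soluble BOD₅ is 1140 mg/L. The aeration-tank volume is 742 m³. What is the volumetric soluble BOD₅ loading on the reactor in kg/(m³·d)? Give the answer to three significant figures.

L_v ≈ 1.15 kg soluble BOD₅/(m³·d)

L_v = Q S₀ / V = 747 × 1140 × 10⁻³ / 742.0 = 1.148 kg/(m³·d).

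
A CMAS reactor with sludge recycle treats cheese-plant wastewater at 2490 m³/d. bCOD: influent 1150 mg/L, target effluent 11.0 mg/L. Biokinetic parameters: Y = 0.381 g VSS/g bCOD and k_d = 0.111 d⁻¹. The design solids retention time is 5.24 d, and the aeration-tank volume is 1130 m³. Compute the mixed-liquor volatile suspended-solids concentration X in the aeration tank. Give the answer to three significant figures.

Solving the biomass balance for X: X = Y Q (S₀−S) θ_c / [V (1+k_d θ_c)] = 0.381 × 2490 × (1150 − 11.0) × 5.24 / [1130 × (1 + 0.111 × 5.24)] = 3168 mg/L.

X ≈ 3170 mg/L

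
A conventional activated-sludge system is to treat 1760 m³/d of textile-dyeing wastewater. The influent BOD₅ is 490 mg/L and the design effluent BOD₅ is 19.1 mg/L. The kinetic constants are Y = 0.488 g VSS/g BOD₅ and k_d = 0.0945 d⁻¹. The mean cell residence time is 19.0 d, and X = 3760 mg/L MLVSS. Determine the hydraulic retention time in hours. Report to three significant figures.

τ ≈ 9.97 h

Steady-state biomass mass balance: V·X·(1 + k_d·θ_c) = Y·Q·(S₀ − S)·θ_c, so V = 0.488 × 1760 × (490 − 19.1) × 19.0 / [3760 × (1 + 0.0945 × 19.0)] = 7.68×10^6 / 10511 = 731.1 m³.
Hydraulic retention time τ = V/Q = 731.1 / 1760 = 0.4154 d = 9.969 h.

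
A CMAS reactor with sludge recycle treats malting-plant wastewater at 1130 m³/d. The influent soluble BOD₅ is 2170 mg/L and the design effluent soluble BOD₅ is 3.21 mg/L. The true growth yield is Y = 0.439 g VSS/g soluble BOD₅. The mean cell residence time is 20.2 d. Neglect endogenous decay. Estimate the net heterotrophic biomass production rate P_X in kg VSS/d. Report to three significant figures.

With endogenous decay neglected, the observed yield equals the true yield: Y_obs = Y = 0.439 g VSS/g soluble BOD₅.
Q·(S₀ − S) = 1130 × (2170 − 3.21) × 10⁻³ = 2448 kg/d removed.
Biomass produced: P_X = Y_obs·Q·ΔS = 0.4390 × 2448 ≈ 1075 kg VSS/d.

P_X ≈ 1070 kg VSS/d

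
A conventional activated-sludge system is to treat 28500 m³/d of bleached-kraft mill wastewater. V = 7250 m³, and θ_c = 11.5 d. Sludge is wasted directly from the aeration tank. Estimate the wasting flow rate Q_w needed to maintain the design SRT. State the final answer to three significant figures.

For wasting at MLVSS concentration, Q_w = V/θ_c = 7250/11.5 = 630.4 m³/d.

Q_w ≈ 630 m³/d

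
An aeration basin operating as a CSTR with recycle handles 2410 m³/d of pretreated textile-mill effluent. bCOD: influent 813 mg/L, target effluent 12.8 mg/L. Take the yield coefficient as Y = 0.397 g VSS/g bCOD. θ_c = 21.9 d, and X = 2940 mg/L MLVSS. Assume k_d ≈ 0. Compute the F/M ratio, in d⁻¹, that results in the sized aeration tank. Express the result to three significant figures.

V·X = Y·Q·ΔS·θ_c gives V = 0.397 × 2410 × (813 − 12.8) × 21.9 / 2940 = 5703 m³.
Food-to-microorganism ratio F/M = Q S₀ / (V X) = 2410 × 813 / (5703 × 2940) = 0.1169 d⁻¹.

F/M ≈ 0.117 d⁻¹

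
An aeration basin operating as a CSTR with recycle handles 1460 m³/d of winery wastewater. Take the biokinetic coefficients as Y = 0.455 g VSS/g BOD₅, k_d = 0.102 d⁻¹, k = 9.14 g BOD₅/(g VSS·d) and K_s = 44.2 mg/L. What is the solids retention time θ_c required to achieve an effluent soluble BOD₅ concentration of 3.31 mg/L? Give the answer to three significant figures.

Specific growth rate at S = 3.31 mg/L: μ = YkS/(K_s+S) = 0.455·9.14·3.31/(44.2+3.31) = 0.2897 d⁻¹.
θ_c = 1/(μ − k_d) = 1/(0.2897 − 0.102) = 1/0.1877 = 5.327 d.

θ_c ≈ 5.33 d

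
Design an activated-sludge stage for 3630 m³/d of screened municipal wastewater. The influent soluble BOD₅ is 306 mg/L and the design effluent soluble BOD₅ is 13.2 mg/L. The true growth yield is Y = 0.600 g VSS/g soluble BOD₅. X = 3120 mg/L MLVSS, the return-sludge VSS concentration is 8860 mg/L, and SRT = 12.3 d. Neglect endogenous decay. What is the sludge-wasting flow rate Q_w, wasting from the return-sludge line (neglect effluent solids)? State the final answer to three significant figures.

Biomass mass balance (decay neglected): V·X = Y·Q·(S₀ − S)·θ_c, so V = 0.600 × 3630 × (306 − 13.2) × 12.3 / 3120 = 2514 m³.
Q_w = (V·X)/(θ_c X_r) = 2514 × 3120 / (12.3 × 8860) = 71.98 m³/d.

Q_w ≈ 72.0 m³/d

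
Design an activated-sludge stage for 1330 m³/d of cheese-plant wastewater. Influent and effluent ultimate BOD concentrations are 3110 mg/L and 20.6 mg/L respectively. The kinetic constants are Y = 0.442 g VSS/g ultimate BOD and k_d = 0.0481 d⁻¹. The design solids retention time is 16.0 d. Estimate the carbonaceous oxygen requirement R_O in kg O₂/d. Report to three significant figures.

The observed yield is Y_obs = Y/(1 + k_d·θ_c) = 0.442 / (1 + 0.0481 × 16.0) = 0.442 / 1.770 = 0.2498 g VSS per g ultimate BOD removed.
Mass of ultimate BOD removed per day: Q(S₀ − S) = 1330 × 3089 g/m³ = 4109 kg/d.
Biomass synthesised: P_X = Y_obs × 4109 = 1026 kg VSS/d.
R_O = Q·ΔS − 1.42 P_X = 4109 − 1457 = 2652 kg O₂/d.

R_O ≈ 2650 kg O₂/d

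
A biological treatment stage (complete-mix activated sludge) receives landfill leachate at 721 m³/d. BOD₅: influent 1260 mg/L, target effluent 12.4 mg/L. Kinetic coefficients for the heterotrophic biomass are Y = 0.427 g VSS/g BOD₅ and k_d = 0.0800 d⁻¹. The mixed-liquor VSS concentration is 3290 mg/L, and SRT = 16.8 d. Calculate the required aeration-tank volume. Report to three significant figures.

V ≈ 837 m³

Steady-state biomass mass balance: V·X·(1 + k_d·θ_c) = Y·Q·(S₀ − S)·θ_c, so V = 0.427 × 721 × (1260 − 12.4) × 16.8 / [3290 × (1 + 0.0800 × 16.8)] = 6.45×10^6 / 7712 = 836.7 m³.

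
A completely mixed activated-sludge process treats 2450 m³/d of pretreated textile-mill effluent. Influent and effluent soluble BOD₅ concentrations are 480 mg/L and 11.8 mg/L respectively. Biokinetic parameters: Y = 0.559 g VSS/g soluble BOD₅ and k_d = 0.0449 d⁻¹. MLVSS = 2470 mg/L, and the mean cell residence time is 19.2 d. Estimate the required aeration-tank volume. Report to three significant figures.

V ≈ 2680 m³

Rearranging the biomass balance for a CMAS with decay, V = Y·Q·ΔS·θ_c / [X·(1+k_d θ_c)] = 0.559 × 2450 × (480 − 11.8) × 19.2 / [2470 × (1 + 0.0449 × 19.2)] = 1.23×10^7 / 4599 = 2677 m³.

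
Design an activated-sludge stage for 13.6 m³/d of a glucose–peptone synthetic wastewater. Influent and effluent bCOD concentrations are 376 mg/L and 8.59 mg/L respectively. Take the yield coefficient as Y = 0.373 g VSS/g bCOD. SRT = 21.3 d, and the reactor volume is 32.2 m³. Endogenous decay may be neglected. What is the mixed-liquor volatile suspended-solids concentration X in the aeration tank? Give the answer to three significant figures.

X ≈ 1230 mg/L

From V·X = Y·Q·(S₀ − S)·θ_c (decay neglected): X = 0.373 × 13.6 × (376 − 8.59) × 21.3 / 32.2 = 1233 mg/L.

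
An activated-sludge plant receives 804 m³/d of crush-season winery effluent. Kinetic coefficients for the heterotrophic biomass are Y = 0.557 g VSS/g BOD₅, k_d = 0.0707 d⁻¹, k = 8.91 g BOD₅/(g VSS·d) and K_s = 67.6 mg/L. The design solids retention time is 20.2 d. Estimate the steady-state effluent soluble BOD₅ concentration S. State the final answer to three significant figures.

S ≈ 1.68 mg/L

Effluent substrate depends only on kinetics and SRT: S = K_s(1 + k_d θ_c) / [θ_c(Yk − k_d) − 1] = 67.6 × (1 + 0.0707 × 20.2) / [20.2 × (0.557 × 8.91 − 0.0707) − 1] = 164.1 / 97.82 = 1.678 mg/L.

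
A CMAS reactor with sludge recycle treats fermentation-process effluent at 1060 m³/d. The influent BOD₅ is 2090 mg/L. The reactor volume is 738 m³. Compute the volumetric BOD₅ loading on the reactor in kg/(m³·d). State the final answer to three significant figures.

L_v ≈ 3.00 kg BOD₅/(m³·d)

L_v = Q S₀ / V = 1060 × 2090 × 10⁻³ / 738.0 = 3.002 kg/(m³·d).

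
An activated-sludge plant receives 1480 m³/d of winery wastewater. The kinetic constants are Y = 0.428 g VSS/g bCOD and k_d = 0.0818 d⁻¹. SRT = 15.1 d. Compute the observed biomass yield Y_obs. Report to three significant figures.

Y_obs = Y / (1 + k_d θ_c) = 0.428 / (1 + 0.0818 × 15.1) = 0.428 / 2.235 = 0.1915.

Y_obs ≈ 0.191 g VSS/g bCOD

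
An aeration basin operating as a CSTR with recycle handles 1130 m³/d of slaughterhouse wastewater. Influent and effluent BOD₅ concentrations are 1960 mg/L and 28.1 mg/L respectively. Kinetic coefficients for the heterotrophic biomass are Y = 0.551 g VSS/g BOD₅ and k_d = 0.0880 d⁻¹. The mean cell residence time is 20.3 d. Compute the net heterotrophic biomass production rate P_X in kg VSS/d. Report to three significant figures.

P_X ≈ 432 kg VSS/d

Y_obs = Y / (1 + k_d θ_c) = 0.551 / (1 + 0.0880 × 20.3) = 0.551 / 2.786 = 0.1977.
Q·(S₀ − S) = 1130 × (1960 − 28.1) × 10⁻³ = 2183 kg/d removed.
So the net sludge growth is P_X = 0.1977 × 2183 = 431.7 kg VSS/d.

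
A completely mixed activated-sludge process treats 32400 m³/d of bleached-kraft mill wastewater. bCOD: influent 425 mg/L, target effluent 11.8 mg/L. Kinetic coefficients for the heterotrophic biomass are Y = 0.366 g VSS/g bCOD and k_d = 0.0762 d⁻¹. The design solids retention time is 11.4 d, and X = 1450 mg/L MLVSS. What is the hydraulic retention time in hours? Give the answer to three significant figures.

τ ≈ 15.3 h

From the SRT design equation V = Y Q (S₀−S) θ_c / [X (1 + k_d θ_c)] = 0.366 × 32400 × (425 − 11.8) × 11.4 / [1450 × (1 + 0.0762 × 11.4)] = 5.59×10^7 / 2710 = 20615 m³.
HRT = V/Q = 20615 m³ / 32400 m³·d⁻¹ = 0.6363 d × 24 = 15.27 h.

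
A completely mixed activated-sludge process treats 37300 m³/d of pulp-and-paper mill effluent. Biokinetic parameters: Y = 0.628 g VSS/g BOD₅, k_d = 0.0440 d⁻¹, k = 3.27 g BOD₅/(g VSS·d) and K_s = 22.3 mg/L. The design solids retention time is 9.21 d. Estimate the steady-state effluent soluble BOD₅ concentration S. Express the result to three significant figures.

From the Monod/SRT balance for a CMAS, S = K_s·(1+k_d θ_c)/[θ_c·(Y k − k_d) − 1] = 22.3 × (1 + 0.0440 × 9.21) / [9.21 × (0.628 × 3.27 − 0.0440) − 1] = 31.34 / 17.51 = 1.790 mg/L.

S ≈ 1.79 mg/L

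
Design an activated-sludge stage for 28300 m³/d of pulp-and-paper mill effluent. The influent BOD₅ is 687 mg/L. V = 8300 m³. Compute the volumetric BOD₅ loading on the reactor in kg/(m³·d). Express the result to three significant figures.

L_v = Q S₀ / V = 28300 × 687 × 10⁻³ / 8300 = 2.342 kg/(m³·d).

L_v ≈ 2.34 kg BOD₅/(m³·d)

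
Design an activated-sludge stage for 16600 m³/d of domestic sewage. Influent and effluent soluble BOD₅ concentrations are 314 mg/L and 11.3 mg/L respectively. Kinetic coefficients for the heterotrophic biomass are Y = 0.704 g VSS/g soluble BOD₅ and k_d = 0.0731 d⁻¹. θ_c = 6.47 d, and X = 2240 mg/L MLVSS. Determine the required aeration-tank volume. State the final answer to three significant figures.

V ≈ 6940 m³

From the SRT design equation V = Y Q (S₀−S) θ_c / [X (1 + k_d θ_c)] = 0.704 × 16600 × (314 − 11.3) × 6.47 / [2240 × (1 + 0.0731 × 6.47)] = 2.29×10^7 / 3299 = 6937 m³.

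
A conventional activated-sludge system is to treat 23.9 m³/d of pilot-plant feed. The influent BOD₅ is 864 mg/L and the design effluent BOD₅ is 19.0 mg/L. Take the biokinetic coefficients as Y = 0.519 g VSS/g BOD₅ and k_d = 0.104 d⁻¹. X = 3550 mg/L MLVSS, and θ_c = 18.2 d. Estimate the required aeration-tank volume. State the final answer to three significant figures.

V ≈ 18.6 m³

From the SRT design equation V = Y Q (S₀−S) θ_c / [X (1 + k_d θ_c)] = 0.519 × 23.9 × (864 − 19.0) × 18.2 / [3550 × (1 + 0.104 × 18.2)] = 1.91×10^5 / 10269 = 18.58 m³.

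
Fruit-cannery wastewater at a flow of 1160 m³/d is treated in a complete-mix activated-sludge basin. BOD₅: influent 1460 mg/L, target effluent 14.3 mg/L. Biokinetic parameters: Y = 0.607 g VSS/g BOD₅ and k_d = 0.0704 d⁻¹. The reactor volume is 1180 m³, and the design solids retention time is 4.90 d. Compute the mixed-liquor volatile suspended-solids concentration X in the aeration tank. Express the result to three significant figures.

From V·X·(1 + k_d·θ_c) = Y·Q·(S₀ − S)·θ_c: X = 0.607 × 1160 × (1460 − 14.3) × 4.90 / [1180 × (1 + 0.0704 × 4.90)] = 3143 mg/L.

X ≈ 3140 mg/L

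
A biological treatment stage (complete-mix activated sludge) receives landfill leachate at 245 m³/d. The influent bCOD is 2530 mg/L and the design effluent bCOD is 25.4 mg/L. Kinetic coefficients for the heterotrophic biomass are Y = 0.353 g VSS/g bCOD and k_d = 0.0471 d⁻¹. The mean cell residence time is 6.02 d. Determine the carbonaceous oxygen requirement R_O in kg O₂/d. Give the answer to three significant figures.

The observed yield is Y_obs = Y/(1 + k_d·θ_c) = 0.353 / (1 + 0.0471 × 6.02) = 0.353 / 1.284 = 0.2750 g VSS per g bCOD removed.
Mass of bCOD removed per day: Q(S₀ − S) = 245 × 2505 g/m³ = 613.6 kg/d.
P_X = Y_obs·Q·(S₀ − S) = 0.2750 × 613.6 = 168.8 kg VSS/d.
R_O = Q·(S₀ − S) − 1.42·P_X = 613.6 − 1.42 × 168.8 = 374.0 kg O₂/d.

R_O ≈ 374 kg O₂/d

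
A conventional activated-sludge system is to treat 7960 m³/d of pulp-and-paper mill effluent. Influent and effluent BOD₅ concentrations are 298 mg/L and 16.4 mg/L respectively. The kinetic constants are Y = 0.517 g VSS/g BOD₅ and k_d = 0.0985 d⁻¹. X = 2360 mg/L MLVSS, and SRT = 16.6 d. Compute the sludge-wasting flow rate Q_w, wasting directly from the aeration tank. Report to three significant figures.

Q_w ≈ 186 m³/d

Steady-state biomass mass balance: V·X·(1 + k_d·θ_c) = Y·Q·(S₀ − S)·θ_c, so V = 0.517 × 7960 × (298 − 16.4) × 16.6 / [2360 × (1 + 0.0985 × 16.6)] = 1.92×10^7 / 6219 = 3093 m³.
With mixed-liquor wasting, θ_c = V/Q_w, so Q_w = V/θ_c = 3093/16.6 = 186.3 m³/d.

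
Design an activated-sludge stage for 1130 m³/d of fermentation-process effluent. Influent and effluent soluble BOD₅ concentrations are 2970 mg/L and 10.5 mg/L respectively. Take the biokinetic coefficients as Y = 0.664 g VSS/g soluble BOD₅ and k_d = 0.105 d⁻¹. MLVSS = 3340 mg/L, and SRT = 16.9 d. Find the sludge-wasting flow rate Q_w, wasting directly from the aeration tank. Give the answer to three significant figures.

Q_w ≈ 240 m³/d

Rearranging the biomass balance for a CMAS with decay, V = Y·Q·ΔS·θ_c / [X·(1+k_d θ_c)] = 0.664 × 1130 × (2970 − 10.5) × 16.9 / [3340 × (1 + 0.105 × 16.9)] = 3.75×10^7 / 9267 = 4050 m³.
Wasting from the aeration tank: Q_w = V / θ_c = 4050 / 16.9 = 239.6 m³/d.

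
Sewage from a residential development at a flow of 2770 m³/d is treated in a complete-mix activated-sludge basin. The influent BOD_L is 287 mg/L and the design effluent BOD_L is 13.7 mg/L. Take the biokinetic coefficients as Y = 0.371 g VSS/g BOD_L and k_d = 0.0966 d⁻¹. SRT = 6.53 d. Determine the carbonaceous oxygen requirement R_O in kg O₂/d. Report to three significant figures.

Y_obs = Y / (1 + k_d θ_c) = 0.371 / (1 + 0.0966 × 6.53) = 0.371 / 1.631 = 0.2275.
Mass of BOD_L removed per day: Q(S₀ − S) = 2770 × 273.3 g/m³ = 757.0 kg/d.
Net sludge production P_X = 0.2275 × 757.0 = 172.2 kg VSS/d.
R_O = Q·ΔS − 1.42 P_X = 757.0 − 244.6 = 512.5 kg O₂/d.

R_O ≈ 512 kg O₂/d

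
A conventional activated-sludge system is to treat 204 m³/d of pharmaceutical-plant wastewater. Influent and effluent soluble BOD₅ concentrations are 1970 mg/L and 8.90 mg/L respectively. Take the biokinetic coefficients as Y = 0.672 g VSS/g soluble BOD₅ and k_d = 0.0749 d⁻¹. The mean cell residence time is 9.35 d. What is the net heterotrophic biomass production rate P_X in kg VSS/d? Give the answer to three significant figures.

P_X ≈ 158 kg VSS/d

Observed yield with endogenous decay: Y_obs = Y / (1 + k_d·θ_c) = 0.672 / (1 + 0.0749 × 9.35) = 0.672 / 1.700 = 0.3952 g VSS/g soluble BOD₅.
Substrate removed = Q·(S₀ − S) = 204 m³/d × (1970 − 8.90) g/m³ = 4×10^5 g/d = 400.1 kg/d.
So the net sludge growth is P_X = 0.3952 × 400.1 = 158.1 kg VSS/d.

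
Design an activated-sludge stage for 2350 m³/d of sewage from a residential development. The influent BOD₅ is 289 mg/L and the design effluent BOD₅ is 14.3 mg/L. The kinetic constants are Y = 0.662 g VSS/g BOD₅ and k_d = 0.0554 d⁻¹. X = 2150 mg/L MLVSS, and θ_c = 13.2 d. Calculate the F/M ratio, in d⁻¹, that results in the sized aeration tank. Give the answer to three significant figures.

From the SRT design equation V = Y Q (S₀−S) θ_c / [X (1 + k_d θ_c)] = 0.662 × 2350 × (289 − 14.3) × 13.2 / [2150 × (1 + 0.0554 × 13.2)] = 5.64×10^6 / 3722 = 1515 m³.
F/M = applied load / biomass = Q·S₀/(V·X) = 2350 × 289 / (1515 × 2150) = 0.2084 d⁻¹.

F/M ≈ 0.208 d⁻¹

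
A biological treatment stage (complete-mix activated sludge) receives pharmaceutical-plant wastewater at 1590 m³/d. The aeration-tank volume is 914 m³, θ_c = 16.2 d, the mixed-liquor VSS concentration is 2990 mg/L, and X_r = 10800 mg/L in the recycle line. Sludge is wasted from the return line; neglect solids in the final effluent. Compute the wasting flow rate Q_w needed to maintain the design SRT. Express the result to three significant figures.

Q_w ≈ 15.6 m³/d

Q_w = (V·X)/(θ_c X_r) = 914.0 × 2990 / (16.2 × 10800) = 15.62 m³/d.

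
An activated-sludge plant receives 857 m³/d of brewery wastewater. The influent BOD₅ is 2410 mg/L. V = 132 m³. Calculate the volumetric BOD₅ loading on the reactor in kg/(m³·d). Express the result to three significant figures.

Volumetric loading L_v = Q·S₀ / V = 857 × 2410 g/m³ / 132.0 m³ = 15647 g/(m³·d) = 15.65 kg BOD₅/(m³·d).

L_v ≈ 15.6 kg BOD₅/(m³·d)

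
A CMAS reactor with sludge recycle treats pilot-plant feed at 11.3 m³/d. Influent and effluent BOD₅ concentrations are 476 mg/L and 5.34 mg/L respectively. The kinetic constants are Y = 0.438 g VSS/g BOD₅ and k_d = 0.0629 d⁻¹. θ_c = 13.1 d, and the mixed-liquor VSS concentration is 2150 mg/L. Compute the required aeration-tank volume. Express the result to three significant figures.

Steady-state biomass mass balance: V·X·(1 + k_d·θ_c) = Y·Q·(S₀ − S)·θ_c, so V = 0.438 × 11.3 × (476 − 5.34) × 13.1 / [2150 × (1 + 0.0629 × 13.1)] = 3.05×10^4 / 3922 = 7.782 m³.

V ≈ 7.78 m³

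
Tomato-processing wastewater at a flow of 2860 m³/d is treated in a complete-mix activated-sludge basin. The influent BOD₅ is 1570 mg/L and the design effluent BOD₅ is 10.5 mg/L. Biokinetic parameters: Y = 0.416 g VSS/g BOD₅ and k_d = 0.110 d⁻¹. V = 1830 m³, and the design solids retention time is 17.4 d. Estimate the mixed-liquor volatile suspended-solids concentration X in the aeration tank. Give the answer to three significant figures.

Solving the biomass balance for X: X = Y Q (S₀−S) θ_c / [V (1+k_d θ_c)] = 0.416 × 2860 × (1570 − 10.5) × 17.4 / [1830 × (1 + 0.110 × 17.4)] = 6054 mg/L.

X ≈ 6050 mg/L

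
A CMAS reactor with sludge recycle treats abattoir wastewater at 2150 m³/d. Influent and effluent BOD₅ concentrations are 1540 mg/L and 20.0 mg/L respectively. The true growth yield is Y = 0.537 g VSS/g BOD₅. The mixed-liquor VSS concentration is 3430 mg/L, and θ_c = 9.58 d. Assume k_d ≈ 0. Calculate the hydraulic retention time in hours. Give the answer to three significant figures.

Biomass mass balance (decay neglected): V·X = Y·Q·(S₀ − S)·θ_c, so V = 0.537 × 2150 × (1540 − 20.0) × 9.58 / 3430 = 4901 m³.
HRT = V/Q = 4901 m³ / 2150 m³·d⁻¹ = 2.280 d × 24 = 54.71 h.

τ ≈ 54.7 h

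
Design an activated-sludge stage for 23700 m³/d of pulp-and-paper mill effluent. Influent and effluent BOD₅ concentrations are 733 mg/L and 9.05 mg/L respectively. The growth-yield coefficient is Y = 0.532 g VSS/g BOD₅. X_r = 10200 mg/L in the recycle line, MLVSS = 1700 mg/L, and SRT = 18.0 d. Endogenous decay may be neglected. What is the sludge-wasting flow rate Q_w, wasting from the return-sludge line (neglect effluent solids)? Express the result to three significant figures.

Biomass mass balance (decay neglected): V·X = Y·Q·(S₀ − S)·θ_c, so V = 0.532 × 23700 × (733 − 9.05) × 18.0 / 1700 = 96648 m³.
θ_c = V·X/(Q_w·X_r) when wasting from the recycle, so Q_w = V·X/(θ_c·X_r) = 96648 × 1700 / (18.0 × 10200) = 894.9 m³/d.

Q_w ≈ 895 m³/d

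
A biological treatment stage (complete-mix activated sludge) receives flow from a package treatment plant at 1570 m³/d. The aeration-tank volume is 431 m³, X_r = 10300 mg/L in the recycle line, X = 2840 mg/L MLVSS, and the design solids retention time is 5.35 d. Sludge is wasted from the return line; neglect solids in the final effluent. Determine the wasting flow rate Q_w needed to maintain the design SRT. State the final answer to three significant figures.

Q_w ≈ 22.2 m³/d

θ_c = V·X/(Q_w·X_r) when wasting from the recycle, so Q_w = V·X/(θ_c·X_r) = 431.0 × 2840 / (5.35 × 10300) = 22.21 m³/d.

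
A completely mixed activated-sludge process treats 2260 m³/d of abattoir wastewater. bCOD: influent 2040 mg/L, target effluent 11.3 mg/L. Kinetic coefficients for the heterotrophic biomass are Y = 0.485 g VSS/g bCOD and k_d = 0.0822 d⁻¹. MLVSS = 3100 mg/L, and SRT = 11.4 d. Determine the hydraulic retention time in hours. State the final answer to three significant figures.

τ ≈ 44.8 h

Steady-state biomass mass balance: V·X·(1 + k_d·θ_c) = Y·Q·(S₀ − S)·θ_c, so V = 0.485 × 2260 × (2040 − 11.3) × 11.4 / [3100 × (1 + 0.0822 × 11.4)] = 2.53×10^7 / 6005 = 4221 m³.
HRT = V/Q = 4221 m³ / 2260 m³·d⁻¹ = 1.868 d × 24 = 44.83 h.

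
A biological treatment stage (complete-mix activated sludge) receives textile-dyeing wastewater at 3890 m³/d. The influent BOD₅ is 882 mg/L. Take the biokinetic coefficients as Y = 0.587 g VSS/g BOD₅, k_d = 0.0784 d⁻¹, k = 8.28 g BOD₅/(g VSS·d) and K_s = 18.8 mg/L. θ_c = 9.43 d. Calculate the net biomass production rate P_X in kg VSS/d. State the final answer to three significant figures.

P_X ≈ 1160 kg VSS/d

From the Monod/SRT balance for a CMAS, S = K_s·(1+k_d θ_c)/[θ_c·(Y k − k_d) − 1] = 18.8 × (1 + 0.0784 × 9.43) / [9.43 × (0.587 × 8.28 − 0.0784) − 1] = 32.70 / 44.09 = 0.7416 mg/L.
The observed yield is Y_obs = Y/(1 + k_d·θ_c) = 0.587 / (1 + 0.0784 × 9.43) = 0.587 / 1.739 = 0.3375 g VSS per g BOD₅ removed.
Substrate removed = Q·(S₀ − S) = 3890 m³/d × (882 − 0.742) g/m³ = 3.43×10^6 g/d = 3428 kg/d.
Biomass produced: P_X = Y_obs·Q·ΔS = 0.3375 × 3428 ≈ 1157 kg VSS/d.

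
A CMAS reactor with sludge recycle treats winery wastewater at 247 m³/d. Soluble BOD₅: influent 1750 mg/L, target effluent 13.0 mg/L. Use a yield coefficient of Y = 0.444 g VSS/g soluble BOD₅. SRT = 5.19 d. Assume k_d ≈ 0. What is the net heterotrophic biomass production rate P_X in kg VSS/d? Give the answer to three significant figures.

With endogenous decay neglected, the observed yield equals the true yield: Y_obs = Y = 0.444 g VSS/g soluble BOD₅.
Q·(S₀ − S) = 247 × (1750 − 13.0) × 10⁻³ = 429.0 kg/d removed.
P_X = Y_obs · Q(S₀ − S) = 0.4440 × 429.0 = 190.5 kg VSS/d.

P_X ≈ 190 kg VSS/d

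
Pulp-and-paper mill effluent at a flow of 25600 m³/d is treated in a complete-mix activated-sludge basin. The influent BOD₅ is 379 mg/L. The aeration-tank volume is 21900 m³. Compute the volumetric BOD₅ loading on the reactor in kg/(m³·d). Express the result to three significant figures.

Applied BOD₅ load per unit volume = Q·S₀/V = (25600 × 379/1000)/21900 = 0.4430 kg BOD₅·m⁻³·d⁻¹.

L_v ≈ 0.443 kg BOD₅/(m³·d)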